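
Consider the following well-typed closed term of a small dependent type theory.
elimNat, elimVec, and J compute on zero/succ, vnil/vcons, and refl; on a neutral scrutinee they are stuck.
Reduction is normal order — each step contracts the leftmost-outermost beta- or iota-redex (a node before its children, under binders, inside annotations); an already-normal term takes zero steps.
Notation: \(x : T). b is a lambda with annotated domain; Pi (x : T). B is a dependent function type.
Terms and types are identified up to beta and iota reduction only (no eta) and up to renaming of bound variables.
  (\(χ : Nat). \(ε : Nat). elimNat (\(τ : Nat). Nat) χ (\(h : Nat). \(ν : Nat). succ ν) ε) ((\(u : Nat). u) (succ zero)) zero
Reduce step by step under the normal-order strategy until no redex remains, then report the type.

normal-order reduction:
  (\(χ : Nat). \(ε : Nat). elimNat (\(τ : Nat). Nat) χ (\(h : Nat). \(ν : Nat). succ ν) ε) ((\(u : Nat). u) (succ zero)) zero
  ~> (\(χ : Nat). elimNat (\(ε : Nat). Nat) ((\(τ : Nat). τ) (succ zero)) (\(h : Nat). \(ν : Nat). succ ν) χ) zero
  ~> elimNat (\(χ : Nat). Nat) ((\(ε : Nat). ε) (succ zero)) (\(τ : Nat). \(h : Nat). succ h) zero
  ~> (\(χ : Nat). χ) (succ zero)
  ~> succ zero
the term's type:
  Nat


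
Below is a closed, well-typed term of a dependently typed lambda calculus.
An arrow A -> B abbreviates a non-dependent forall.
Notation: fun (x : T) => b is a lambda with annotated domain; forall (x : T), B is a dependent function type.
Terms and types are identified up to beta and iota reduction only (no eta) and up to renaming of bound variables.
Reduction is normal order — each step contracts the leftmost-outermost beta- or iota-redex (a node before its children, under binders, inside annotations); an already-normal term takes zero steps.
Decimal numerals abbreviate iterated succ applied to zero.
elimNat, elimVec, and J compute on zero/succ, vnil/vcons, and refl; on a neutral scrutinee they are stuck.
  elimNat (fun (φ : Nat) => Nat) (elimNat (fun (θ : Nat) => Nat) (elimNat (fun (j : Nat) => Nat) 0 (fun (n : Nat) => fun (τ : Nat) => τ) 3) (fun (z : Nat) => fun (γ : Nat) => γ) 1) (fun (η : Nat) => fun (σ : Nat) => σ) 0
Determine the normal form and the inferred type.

reduced normal form:
  0
inferred type:
  Nat


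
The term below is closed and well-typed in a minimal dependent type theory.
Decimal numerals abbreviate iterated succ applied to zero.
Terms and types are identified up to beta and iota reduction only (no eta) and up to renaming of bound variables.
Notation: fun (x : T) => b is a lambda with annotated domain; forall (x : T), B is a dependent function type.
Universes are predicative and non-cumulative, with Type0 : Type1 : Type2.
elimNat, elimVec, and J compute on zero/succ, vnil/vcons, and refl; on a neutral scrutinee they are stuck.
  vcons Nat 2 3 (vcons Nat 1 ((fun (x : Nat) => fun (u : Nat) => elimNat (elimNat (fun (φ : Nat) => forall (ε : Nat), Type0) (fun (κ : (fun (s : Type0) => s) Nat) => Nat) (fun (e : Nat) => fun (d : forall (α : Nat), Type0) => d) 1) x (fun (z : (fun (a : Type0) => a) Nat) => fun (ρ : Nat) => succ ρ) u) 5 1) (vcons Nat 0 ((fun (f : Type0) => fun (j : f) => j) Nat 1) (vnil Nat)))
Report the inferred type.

the term's type:
  Vec Nat 3


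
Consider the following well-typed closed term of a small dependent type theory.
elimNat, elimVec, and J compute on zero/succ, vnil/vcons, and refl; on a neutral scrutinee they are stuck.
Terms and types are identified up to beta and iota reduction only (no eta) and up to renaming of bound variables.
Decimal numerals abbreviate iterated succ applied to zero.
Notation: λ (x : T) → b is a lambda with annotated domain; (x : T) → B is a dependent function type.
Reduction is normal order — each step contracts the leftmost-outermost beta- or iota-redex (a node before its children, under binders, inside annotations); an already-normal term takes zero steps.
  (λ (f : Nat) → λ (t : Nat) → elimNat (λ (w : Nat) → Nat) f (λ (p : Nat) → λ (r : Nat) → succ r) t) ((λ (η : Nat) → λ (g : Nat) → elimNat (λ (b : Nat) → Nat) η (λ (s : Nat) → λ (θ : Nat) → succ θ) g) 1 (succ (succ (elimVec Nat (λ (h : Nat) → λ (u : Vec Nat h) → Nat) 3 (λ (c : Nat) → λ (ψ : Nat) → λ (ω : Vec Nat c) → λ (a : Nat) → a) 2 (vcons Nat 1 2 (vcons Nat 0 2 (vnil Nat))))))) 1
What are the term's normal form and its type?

resulting normal form:
  7
inferred type:
  Nat
observation: 35 normal-order steps separate the term from its normal form.


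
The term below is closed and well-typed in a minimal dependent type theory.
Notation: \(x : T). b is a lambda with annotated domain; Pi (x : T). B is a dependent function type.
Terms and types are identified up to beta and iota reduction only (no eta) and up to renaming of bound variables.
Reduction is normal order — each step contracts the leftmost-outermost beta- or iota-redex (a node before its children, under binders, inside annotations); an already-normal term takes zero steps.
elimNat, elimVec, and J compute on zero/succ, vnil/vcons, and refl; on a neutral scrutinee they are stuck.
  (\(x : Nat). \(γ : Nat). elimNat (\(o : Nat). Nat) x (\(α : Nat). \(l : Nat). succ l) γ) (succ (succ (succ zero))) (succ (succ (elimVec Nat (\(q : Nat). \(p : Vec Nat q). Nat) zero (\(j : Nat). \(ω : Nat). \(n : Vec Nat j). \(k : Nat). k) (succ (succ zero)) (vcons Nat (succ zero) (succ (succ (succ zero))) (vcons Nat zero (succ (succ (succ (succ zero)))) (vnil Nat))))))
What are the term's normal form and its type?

normal form:
  succ (succ (succ (succ (succ zero))))
inferred type:
  Nat
observation: the term reaches its normal form after 20 normal-order steps.


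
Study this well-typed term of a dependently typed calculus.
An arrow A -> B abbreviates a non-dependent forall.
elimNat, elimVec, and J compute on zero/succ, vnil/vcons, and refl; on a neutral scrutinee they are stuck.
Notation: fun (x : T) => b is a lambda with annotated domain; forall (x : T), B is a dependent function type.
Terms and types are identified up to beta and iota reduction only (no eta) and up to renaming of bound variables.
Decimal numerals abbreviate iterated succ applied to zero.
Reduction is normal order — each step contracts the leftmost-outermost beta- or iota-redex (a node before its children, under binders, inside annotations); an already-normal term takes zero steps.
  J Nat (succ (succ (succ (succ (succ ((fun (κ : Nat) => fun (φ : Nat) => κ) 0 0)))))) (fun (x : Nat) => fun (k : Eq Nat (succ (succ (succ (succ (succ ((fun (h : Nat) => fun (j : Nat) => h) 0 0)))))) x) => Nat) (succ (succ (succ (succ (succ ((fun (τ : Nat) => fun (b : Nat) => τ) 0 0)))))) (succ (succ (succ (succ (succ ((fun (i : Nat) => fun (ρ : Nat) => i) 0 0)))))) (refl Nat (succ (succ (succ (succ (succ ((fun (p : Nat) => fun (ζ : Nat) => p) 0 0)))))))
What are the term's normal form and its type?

resulting normal form:
  5
the term's type:
  Nat


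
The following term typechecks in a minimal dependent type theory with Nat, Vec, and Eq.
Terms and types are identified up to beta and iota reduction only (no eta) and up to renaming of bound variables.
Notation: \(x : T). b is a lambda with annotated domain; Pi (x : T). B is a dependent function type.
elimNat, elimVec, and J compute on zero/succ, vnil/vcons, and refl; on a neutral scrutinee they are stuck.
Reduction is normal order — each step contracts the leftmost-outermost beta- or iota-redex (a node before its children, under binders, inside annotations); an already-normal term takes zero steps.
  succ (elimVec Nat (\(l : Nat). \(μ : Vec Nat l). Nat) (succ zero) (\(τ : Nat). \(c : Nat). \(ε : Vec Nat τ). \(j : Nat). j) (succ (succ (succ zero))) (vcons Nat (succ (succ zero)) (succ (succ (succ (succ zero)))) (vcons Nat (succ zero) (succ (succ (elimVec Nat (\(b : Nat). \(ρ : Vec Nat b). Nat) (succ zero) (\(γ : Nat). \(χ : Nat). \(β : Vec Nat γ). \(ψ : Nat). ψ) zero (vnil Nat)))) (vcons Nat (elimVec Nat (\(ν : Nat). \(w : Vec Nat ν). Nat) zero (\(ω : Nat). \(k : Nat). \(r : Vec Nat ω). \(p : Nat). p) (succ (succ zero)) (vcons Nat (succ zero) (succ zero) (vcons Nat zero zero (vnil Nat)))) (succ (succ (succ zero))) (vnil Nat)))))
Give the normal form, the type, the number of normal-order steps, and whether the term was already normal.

resulting normal form:
  succ (succ zero)
the term's type:
  Nat
normal-order step count: 16
started in normal form: no
first redex: an elimVec iota-redex


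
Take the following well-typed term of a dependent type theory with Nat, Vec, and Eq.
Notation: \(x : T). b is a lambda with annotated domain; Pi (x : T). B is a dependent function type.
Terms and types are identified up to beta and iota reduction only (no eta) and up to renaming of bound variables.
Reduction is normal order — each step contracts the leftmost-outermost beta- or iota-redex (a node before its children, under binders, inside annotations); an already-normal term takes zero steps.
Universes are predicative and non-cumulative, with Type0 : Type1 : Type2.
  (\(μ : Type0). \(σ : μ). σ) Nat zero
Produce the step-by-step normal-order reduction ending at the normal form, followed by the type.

normal-order reduction:
  (\(μ : Type0). \(σ : μ). σ) Nat zero
  ~> (\(μ : Nat). μ) zero
  ~> zero
type:
  Nat


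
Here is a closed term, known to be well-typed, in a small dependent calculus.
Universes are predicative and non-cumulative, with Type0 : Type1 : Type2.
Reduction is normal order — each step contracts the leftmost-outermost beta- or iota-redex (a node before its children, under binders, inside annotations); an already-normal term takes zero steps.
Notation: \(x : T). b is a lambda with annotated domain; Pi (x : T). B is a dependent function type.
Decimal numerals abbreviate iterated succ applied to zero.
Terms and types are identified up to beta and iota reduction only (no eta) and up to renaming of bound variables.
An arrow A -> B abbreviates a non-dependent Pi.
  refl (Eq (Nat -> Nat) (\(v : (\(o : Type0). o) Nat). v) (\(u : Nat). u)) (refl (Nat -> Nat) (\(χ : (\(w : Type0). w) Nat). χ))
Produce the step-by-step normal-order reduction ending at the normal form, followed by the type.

normal-order reduction sequence:
  refl (Eq (Nat -> Nat) (\(v : (\(o : Type0). o) Nat). v) (\(u : Nat). u)) (refl (Nat -> Nat) (\(χ : (\(w : Type0). w) Nat). χ))
  ~> refl (Eq (Nat -> Nat) (\(v : Nat). v) (\(o : Nat). o)) (refl (Nat -> Nat) (\(u : (\(χ : Type0). χ) Nat). u))
  ~> refl (Eq (Nat -> Nat) (\(v : Nat). v) (\(o : Nat). o)) (refl (Nat -> Nat) (\(u : Nat). u))
the term's type:
  Eq (Eq (Nat -> Nat) (\(v : Nat). v) (\(o : Nat). o)) (refl (Nat -> Nat) (\(u : Nat). u)) (refl (Nat -> Nat) (\(χ : Nat). χ))


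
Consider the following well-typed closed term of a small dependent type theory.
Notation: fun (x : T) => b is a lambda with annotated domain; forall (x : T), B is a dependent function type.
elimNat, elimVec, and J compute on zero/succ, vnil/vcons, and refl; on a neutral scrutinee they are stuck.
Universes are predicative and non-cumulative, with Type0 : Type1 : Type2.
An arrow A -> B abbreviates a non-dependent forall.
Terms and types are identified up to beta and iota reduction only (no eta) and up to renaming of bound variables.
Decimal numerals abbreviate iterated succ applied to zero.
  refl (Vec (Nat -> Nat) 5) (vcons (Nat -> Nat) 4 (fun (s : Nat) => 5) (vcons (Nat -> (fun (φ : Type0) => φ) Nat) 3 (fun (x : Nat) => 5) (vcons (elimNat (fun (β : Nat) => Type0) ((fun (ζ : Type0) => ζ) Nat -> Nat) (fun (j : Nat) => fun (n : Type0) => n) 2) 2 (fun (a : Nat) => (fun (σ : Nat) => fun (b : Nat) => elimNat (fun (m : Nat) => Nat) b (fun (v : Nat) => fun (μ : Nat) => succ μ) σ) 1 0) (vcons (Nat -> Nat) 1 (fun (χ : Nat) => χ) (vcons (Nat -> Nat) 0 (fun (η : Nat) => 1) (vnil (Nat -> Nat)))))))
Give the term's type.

inferred type:
  Eq (Vec (Nat -> Nat) 5) (vcons (Nat -> Nat) 4 (fun (s : Nat) => 5) (vcons (Nat -> Nat) 3 (fun (φ : Nat) => 5) (vcons (Nat -> Nat) 2 (fun (x : Nat) => 1) (vcons (Nat -> Nat) 1 (fun (β : Nat) => β) (vcons (Nat -> Nat) 0 (fun (ζ : Nat) => 1) (vnil (Nat -> Nat))))))) (vcons (Nat -> Nat) 4 (fun (j : Nat) => 5) (vcons (Nat -> Nat) 3 (fun (n : Nat) => 5) (vcons (Nat -> Nat) 2 (fun (a : Nat) => 1) (vcons (Nat -> Nat) 1 (fun (σ : Nat) => σ) (vcons (Nat -> Nat) 0 (fun (b : Nat) => 1) (vnil (Nat -> Nat)))))))


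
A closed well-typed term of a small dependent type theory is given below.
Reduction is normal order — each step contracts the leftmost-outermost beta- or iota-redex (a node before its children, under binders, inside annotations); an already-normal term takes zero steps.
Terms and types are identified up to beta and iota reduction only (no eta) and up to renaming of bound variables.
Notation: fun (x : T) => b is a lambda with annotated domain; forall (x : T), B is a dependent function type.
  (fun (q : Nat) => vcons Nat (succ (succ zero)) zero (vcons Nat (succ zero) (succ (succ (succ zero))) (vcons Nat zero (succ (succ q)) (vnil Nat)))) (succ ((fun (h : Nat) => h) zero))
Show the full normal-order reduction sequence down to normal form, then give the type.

normal-order reduction:
  (fun (q : Nat) => vcons Nat (succ (succ zero)) zero (vcons Nat (succ zero) (succ (succ (succ zero))) (vcons Nat zero (succ (succ q)) (vnil Nat)))) (succ ((fun (h : Nat) => h) zero))
  ~> vcons Nat (succ (succ zero)) zero (vcons Nat (succ zero) (succ (succ (succ zero))) (vcons Nat zero (succ (succ (succ ((fun (q : Nat) => q) zero)))) (vnil Nat)))
  ~> vcons Nat (succ (succ zero)) zero (vcons Nat (succ zero) (succ (succ (succ zero))) (vcons Nat zero (succ (succ (succ zero))) (vnil Nat)))
inferred type:
  Vec Nat (succ (succ (succ zero)))


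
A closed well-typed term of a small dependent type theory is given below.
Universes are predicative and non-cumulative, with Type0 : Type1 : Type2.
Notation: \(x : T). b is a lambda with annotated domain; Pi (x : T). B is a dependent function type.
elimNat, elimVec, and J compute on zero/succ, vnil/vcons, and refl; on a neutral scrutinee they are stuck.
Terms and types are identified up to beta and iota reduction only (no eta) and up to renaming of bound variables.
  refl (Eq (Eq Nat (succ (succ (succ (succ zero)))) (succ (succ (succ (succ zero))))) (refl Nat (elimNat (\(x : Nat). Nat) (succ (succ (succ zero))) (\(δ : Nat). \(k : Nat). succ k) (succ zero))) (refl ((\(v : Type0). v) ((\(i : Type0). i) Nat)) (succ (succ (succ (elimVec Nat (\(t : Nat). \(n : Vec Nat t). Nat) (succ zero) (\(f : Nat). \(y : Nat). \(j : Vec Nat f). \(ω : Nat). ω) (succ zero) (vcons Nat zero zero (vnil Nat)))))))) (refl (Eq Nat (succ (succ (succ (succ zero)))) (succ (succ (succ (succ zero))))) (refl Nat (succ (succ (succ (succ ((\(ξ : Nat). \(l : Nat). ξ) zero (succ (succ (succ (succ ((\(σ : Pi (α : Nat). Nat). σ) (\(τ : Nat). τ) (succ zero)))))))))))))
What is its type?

type:
  Eq (Eq (Eq Nat (succ (succ (succ (succ zero)))) (succ (succ (succ (succ zero))))) (refl Nat (succ (succ (succ (succ zero))))) (refl Nat (succ (succ (succ (succ zero)))))) (refl (Eq Nat (succ (succ (succ (succ zero)))) (succ (succ (succ (succ zero))))) (refl Nat (succ (succ (succ (succ zero)))))) (refl (Eq Nat (succ (succ (succ (succ zero)))) (succ (succ (succ (succ zero))))) (refl Nat (succ (succ (succ (succ zero))))))


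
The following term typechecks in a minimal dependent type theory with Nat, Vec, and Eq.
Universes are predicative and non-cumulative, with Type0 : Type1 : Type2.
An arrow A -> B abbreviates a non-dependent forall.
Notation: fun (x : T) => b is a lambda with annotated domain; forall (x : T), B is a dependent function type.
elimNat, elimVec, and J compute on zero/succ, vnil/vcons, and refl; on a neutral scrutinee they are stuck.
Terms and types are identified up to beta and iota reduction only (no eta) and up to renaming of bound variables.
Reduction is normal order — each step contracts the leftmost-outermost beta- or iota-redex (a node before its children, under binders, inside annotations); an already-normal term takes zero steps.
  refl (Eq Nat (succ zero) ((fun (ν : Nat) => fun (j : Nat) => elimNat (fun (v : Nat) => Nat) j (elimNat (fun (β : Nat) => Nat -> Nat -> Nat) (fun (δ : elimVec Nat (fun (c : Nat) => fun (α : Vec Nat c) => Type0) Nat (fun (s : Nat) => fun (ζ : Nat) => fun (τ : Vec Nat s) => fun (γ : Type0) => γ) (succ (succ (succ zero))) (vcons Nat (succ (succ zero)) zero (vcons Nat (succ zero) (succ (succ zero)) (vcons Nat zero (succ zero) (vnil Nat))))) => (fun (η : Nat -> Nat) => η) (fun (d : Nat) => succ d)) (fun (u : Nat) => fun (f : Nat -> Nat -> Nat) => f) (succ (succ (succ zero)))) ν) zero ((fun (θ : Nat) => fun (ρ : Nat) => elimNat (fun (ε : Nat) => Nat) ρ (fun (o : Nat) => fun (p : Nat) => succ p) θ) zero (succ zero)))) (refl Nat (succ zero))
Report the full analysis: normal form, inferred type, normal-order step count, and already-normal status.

normal form:
  refl (Eq Nat (succ zero) (succ zero)) (refl Nat (succ zero))
the term's type:
  Eq (Eq Nat (succ zero) (succ zero)) (refl Nat (succ zero)) (refl Nat (succ zero))
normal-order step count: 6
already normal: no
first contracted redex: a beta-redex


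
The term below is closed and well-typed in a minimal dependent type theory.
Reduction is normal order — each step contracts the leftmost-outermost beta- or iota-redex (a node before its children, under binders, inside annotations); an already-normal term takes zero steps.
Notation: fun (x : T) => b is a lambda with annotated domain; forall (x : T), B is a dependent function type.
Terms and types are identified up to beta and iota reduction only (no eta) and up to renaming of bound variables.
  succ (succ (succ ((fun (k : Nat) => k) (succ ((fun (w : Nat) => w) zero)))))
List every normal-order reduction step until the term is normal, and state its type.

reduction (normal order):
  succ (succ (succ ((fun (k : Nat) => k) (succ ((fun (w : Nat) => w) zero)))))
  ~> succ (succ (succ (succ ((fun (k : Nat) => k) zero))))
  ~> succ (succ (succ (succ zero)))
type:
  Nat


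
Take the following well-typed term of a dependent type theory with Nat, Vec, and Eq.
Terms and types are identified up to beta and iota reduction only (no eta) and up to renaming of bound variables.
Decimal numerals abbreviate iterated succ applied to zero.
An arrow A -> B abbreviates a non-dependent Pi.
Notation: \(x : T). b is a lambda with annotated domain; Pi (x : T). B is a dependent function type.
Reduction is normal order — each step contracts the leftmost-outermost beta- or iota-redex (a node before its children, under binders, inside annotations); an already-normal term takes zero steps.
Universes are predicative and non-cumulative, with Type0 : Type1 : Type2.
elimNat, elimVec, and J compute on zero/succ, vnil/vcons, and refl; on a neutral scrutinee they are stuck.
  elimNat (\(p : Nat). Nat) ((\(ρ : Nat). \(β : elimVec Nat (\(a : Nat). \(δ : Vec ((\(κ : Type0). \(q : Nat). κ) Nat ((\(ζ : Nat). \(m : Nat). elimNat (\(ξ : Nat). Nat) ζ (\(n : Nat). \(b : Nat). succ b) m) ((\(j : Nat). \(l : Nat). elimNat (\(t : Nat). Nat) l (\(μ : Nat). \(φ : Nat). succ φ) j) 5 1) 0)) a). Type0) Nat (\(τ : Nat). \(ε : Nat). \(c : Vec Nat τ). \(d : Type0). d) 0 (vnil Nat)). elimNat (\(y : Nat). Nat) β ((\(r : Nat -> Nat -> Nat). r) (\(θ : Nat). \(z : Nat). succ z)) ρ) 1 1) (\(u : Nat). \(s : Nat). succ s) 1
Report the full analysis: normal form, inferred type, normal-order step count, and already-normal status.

reduced normal form:
  3
the term's type:
  Nat
steps to reach normal form (normal order): 11
started in normal form: no
first redex: an elimNat iota-redex


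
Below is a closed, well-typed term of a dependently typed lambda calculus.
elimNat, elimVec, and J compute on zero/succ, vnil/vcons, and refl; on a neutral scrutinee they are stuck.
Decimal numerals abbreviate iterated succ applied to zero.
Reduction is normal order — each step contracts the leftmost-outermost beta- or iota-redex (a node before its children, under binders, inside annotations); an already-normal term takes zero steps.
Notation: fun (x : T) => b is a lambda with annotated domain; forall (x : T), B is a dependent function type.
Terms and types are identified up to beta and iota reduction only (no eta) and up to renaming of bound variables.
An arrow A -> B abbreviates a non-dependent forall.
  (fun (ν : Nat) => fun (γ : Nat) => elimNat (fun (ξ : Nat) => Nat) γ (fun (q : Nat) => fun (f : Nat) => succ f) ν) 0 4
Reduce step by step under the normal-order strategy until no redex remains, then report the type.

normal-order reduction:
  (fun (ν : Nat) => fun (γ : Nat) => elimNat (fun (ξ : Nat) => Nat) γ (fun (q : Nat) => fun (f : Nat) => succ f) ν) 0 4
  ~> (fun (ν : Nat) => elimNat (fun (γ : Nat) => Nat) ν (fun (ξ : Nat) => fun (q : Nat) => succ q) 0) 4
  ~> elimNat (fun (ν : Nat) => Nat) 4 (fun (γ : Nat) => fun (ξ : Nat) => succ ξ) 0
  ~> 4
inferred type:
  Nat


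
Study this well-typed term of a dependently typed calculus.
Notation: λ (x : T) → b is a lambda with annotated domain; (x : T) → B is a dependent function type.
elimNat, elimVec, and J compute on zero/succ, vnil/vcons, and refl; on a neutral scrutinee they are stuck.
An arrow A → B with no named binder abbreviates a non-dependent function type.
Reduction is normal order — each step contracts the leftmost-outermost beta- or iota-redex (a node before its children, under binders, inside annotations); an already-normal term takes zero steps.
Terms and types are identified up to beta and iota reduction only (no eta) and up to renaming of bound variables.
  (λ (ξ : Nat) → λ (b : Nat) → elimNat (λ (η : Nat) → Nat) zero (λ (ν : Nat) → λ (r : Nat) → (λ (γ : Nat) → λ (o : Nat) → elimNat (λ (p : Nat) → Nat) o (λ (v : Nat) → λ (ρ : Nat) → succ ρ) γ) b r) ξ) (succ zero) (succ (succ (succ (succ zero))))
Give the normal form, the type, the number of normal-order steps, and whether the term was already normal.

reduced normal form:
  succ (succ (succ (succ zero)))
inferred type:
  Nat
normal-order step count: 21
already normal: no
first redex: a beta-redex


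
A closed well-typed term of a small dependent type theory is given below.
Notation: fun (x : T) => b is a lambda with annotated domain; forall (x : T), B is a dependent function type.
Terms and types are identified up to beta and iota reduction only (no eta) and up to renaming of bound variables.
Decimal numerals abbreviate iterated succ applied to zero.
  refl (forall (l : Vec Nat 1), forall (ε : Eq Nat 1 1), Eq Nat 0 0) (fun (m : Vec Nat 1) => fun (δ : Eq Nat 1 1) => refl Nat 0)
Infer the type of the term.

type:
  Eq (forall (l : Vec Nat 1), forall (ε : Eq Nat 1 1), Eq Nat 0 0) (fun (m : Vec Nat 1) => fun (δ : Eq Nat 1 1) => refl Nat 0) (fun (g : Vec Nat 1) => fun (u : Eq Nat 1 1) => refl Nat 0)


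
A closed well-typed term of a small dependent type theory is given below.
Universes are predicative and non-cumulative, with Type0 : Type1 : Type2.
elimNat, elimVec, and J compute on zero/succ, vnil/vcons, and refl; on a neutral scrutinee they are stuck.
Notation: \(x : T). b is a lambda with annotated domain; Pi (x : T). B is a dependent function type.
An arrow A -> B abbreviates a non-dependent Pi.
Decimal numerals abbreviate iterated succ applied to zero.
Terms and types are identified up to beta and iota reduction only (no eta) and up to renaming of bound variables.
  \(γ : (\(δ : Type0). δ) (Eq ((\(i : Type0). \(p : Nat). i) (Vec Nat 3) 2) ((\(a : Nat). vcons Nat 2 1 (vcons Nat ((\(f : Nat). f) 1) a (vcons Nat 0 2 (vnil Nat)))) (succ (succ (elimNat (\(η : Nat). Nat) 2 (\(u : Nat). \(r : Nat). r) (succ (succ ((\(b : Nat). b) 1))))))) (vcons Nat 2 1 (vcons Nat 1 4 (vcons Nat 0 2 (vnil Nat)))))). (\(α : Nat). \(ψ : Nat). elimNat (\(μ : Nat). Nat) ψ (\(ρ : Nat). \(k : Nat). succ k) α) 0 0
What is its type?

type:
  Eq (Vec Nat 3) (vcons Nat 2 1 (vcons Nat 1 4 (vcons Nat 0 2 (vnil Nat)))) (vcons Nat 2 1 (vcons Nat 1 4 (vcons Nat 0 2 (vnil Nat)))) -> Nat


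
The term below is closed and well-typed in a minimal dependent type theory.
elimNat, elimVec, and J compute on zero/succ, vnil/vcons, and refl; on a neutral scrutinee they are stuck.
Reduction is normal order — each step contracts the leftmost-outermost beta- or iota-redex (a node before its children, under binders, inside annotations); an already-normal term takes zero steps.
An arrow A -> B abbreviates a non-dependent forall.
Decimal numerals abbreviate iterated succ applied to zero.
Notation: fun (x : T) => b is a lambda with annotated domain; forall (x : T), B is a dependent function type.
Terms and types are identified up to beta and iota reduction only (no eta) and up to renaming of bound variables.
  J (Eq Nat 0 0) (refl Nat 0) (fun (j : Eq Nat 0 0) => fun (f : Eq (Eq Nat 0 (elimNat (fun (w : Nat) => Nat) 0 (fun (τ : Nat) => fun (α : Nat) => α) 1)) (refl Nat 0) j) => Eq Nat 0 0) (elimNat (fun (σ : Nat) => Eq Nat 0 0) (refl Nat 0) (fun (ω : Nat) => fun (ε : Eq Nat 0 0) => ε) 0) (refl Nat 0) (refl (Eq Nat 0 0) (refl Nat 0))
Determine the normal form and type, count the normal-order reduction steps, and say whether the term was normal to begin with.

resulting normal form:
  refl Nat 0
inferred type:
  Eq Nat 0 0
steps to reach normal form (normal order): 2
already normal: no
first redex: a J iota-redex


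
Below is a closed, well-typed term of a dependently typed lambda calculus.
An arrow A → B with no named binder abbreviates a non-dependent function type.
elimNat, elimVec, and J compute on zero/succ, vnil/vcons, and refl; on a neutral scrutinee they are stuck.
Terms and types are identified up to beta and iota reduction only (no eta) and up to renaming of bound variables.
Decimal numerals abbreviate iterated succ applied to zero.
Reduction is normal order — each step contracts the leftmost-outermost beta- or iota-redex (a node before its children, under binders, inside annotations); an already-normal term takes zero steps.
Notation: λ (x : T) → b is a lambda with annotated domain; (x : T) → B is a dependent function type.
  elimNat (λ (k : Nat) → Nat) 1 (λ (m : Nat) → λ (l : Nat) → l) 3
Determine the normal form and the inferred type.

normal form:
  1
the term's type:
  Nat
observation: the leftmost-outermost redex is an elimNat iota-redex, and normalization takes 10 steps.


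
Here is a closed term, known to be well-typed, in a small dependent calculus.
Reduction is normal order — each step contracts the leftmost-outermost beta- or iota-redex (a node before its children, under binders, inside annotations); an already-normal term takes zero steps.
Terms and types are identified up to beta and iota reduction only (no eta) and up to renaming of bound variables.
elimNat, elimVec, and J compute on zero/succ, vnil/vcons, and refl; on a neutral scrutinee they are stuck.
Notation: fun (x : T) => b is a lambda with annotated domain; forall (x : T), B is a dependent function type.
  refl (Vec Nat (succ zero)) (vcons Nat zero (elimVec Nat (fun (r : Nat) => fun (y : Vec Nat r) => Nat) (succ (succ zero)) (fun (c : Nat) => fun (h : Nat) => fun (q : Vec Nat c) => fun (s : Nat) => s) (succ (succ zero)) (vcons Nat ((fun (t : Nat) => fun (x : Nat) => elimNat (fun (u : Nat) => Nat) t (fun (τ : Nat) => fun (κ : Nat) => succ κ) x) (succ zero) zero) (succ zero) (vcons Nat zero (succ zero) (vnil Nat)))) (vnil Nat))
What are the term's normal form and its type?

resulting normal form:
  refl (Vec Nat (succ zero)) (vcons Nat zero (succ (succ zero)) (vnil Nat))
inferred type:
  Eq (Vec Nat (succ zero)) (vcons Nat zero (succ (succ zero)) (vnil Nat)) (vcons Nat zero (succ (succ zero)) (vnil Nat))


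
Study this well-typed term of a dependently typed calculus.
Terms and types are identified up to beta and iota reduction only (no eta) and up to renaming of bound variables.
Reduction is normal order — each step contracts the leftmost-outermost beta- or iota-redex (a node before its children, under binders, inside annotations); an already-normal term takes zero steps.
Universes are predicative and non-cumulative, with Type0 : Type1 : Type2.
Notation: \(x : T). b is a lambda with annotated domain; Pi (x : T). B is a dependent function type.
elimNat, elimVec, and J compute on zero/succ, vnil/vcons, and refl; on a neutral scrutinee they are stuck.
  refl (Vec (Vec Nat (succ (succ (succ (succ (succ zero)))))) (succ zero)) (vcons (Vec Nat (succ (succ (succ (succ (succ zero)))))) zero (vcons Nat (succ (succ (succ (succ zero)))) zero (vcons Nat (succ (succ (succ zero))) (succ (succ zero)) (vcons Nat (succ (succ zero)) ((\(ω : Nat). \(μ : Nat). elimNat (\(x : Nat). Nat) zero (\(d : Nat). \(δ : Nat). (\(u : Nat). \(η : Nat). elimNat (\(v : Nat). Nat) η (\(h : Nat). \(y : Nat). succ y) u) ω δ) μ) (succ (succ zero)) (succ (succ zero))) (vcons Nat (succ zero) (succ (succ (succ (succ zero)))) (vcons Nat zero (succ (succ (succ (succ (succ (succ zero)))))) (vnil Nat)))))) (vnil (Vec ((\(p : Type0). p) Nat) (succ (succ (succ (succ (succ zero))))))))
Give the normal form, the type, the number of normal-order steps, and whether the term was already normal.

normal form:
  refl (Vec (Vec Nat (succ (succ (succ (succ (succ zero)))))) (succ zero)) (vcons (Vec Nat (succ (succ (succ (succ (succ zero)))))) zero (vcons Nat (succ (succ (succ (succ zero)))) zero (vcons Nat (succ (succ (succ zero))) (succ (succ zero)) (vcons Nat (succ (succ zero)) (succ (succ (succ (succ zero)))) (vcons Nat (succ zero) (succ (succ (succ (succ zero)))) (vcons Nat zero (succ (succ (succ (succ (succ (succ zero)))))) (vnil Nat)))))) (vnil (Vec Nat (succ (succ (succ (succ (succ zero))))))))
type:
  Eq (Vec (Vec Nat (succ (succ (succ (succ (succ zero)))))) (succ zero)) (vcons (Vec Nat (succ (succ (succ (succ (succ zero)))))) zero (vcons Nat (succ (succ (succ (succ zero)))) zero (vcons Nat (succ (succ (succ zero))) (succ (succ zero)) (vcons Nat (succ (succ zero)) (succ (succ (succ (succ zero)))) (vcons Nat (succ zero) (succ (succ (succ (succ zero)))) (vcons Nat zero (succ (succ (succ (succ (succ (succ zero)))))) (vnil Nat)))))) (vnil (Vec Nat (succ (succ (succ (succ (succ zero)))))))) (vcons (Vec Nat (succ (succ (succ (succ (succ zero)))))) zero (vcons Nat (succ (succ (succ (succ zero)))) zero (vcons Nat (succ (succ (succ zero))) (succ (succ zero)) (vcons Nat (succ (succ zero)) (succ (succ (succ (succ zero)))) (vcons Nat (succ zero) (succ (succ (succ (succ zero)))) (vcons Nat zero (succ (succ (succ (succ (succ (succ zero)))))) (vnil Nat)))))) (vnil (Vec Nat (succ (succ (succ (succ (succ zero))))))))
normal-order step count: 28
started in normal form: no
first redex: a beta-redex


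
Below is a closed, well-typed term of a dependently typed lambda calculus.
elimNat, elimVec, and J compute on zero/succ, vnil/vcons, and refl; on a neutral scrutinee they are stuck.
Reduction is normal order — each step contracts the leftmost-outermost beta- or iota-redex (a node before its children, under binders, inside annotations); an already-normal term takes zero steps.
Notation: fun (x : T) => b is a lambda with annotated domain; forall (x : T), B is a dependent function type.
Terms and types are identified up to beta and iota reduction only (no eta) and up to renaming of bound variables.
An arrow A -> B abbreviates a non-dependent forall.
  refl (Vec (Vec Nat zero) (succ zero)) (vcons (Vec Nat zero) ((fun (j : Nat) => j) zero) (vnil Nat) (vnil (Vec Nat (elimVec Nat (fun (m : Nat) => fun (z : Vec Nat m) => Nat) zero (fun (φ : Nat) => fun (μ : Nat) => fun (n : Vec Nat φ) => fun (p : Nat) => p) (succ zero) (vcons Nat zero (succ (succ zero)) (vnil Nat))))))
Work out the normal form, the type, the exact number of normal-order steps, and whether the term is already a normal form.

resulting normal form:
  refl (Vec (Vec Nat zero) (succ zero)) (vcons (Vec Nat zero) zero (vnil Nat) (vnil (Vec Nat zero)))
inferred type:
  Eq (Vec (Vec Nat zero) (succ zero)) (vcons (Vec Nat zero) zero (vnil Nat) (vnil (Vec Nat zero))) (vcons (Vec Nat zero) zero (vnil Nat) (vnil (Vec Nat zero)))
steps to reach normal form (normal order): 7
started in normal form: no
first contracted redex: a beta-redex


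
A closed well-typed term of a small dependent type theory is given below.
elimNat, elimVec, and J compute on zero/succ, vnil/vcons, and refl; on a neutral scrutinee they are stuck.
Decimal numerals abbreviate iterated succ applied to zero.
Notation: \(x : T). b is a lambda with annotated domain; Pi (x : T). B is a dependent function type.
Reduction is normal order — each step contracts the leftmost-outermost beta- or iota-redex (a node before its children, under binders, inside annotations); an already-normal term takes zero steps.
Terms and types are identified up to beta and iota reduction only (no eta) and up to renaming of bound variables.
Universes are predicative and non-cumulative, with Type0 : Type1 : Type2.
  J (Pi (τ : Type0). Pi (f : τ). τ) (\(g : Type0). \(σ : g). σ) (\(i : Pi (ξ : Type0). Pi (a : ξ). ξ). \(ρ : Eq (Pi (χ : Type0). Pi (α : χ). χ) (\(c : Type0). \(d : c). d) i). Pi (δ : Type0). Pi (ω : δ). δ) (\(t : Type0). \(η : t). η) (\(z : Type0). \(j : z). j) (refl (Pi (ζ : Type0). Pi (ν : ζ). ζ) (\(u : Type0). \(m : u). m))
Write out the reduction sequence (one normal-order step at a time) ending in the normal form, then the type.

normal-order reduction sequence:
  J (Pi (τ : Type0). Pi (f : τ). τ) (\(g : Type0). \(σ : g). σ) (\(i : Pi (ξ : Type0). Pi (a : ξ). ξ). \(ρ : Eq (Pi (χ : Type0). Pi (α : χ). χ) (\(c : Type0). \(d : c). d) i). Pi (δ : Type0). Pi (ω : δ). δ) (\(t : Type0). \(η : t). η) (\(z : Type0). \(j : z). j) (refl (Pi (ζ : Type0). Pi (ν : ζ). ζ) (\(u : Type0). \(m : u). m))
  ~> \(τ : Type0). \(f : τ). f
the term's type:
  Pi (τ : Type0). Pi (f : τ). τ


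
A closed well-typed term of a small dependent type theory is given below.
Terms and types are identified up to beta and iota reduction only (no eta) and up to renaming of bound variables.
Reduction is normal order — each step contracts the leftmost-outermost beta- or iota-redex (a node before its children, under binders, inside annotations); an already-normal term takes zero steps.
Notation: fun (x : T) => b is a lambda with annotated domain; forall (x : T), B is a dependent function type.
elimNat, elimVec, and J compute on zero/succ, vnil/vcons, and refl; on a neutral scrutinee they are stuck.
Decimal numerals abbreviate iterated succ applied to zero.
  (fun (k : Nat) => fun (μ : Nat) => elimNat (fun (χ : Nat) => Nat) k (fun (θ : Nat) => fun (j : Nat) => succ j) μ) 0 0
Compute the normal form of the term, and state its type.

reduced normal form:
  0
the term's type:
  Nat
observation: 3 normal-order steps separate the term from its normal form.


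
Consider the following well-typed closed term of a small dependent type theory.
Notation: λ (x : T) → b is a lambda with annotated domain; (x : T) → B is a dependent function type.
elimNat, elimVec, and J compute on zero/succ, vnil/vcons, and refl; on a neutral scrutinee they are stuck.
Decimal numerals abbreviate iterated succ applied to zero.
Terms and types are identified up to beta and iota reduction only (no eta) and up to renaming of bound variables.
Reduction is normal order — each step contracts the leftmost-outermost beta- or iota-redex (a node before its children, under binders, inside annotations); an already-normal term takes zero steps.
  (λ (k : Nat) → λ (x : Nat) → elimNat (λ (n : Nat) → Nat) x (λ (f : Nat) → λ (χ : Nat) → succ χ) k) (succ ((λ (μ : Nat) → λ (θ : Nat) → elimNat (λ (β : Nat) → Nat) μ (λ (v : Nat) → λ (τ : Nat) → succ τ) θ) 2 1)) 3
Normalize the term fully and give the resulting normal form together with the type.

reduced normal form:
  7
type:
  Nat


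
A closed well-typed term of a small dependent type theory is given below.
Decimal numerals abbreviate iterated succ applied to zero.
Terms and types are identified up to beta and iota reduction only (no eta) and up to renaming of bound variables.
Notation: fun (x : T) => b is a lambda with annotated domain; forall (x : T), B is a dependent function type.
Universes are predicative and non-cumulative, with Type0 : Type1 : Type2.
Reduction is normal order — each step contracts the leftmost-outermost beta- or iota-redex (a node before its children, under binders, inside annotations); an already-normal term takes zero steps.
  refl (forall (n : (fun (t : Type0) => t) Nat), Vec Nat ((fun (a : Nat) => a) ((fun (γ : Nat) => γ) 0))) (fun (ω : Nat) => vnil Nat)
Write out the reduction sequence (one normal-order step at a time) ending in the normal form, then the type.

reduction (normal order):
  refl (forall (n : (fun (t : Type0) => t) Nat), Vec Nat ((fun (a : Nat) => a) ((fun (γ : Nat) => γ) 0))) (fun (ω : Nat) => vnil Nat)
  ~> refl (forall (n : Nat), Vec Nat ((fun (t : Nat) => t) ((fun (a : Nat) => a) 0))) (fun (γ : Nat) => vnil Nat)
  ~> refl (forall (n : Nat), Vec Nat ((fun (t : Nat) => t) 0)) (fun (a : Nat) => vnil Nat)
  ~> refl (forall (n : Nat), Vec Nat 0) (fun (t : Nat) => vnil Nat)
the term's type:
  Eq (forall (n : Nat), Vec Nat 0) (fun (t : Nat) => vnil Nat) (fun (a : Nat) => vnil Nat)


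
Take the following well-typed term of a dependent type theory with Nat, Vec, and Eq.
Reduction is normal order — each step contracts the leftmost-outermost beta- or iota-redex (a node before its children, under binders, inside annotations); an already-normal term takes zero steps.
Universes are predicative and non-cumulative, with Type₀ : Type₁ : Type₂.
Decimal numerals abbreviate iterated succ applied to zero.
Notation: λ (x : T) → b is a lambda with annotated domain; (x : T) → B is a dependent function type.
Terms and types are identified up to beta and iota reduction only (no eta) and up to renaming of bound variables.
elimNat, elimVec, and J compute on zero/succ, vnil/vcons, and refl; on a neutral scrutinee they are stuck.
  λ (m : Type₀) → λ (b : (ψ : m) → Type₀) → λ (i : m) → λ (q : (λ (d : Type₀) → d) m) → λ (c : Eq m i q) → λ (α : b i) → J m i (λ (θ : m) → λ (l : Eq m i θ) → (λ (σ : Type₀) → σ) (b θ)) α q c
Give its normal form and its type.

normal form:
  λ (m : Type₀) → λ (b : (ψ : m) → Type₀) → λ (i : m) → λ (q : m) → λ (d : Eq m i q) → λ (c : b i) → J m i (λ (α : m) → λ (θ : Eq m i α) → b α) c q d
type:
  (m : Type₀) → (b : (ψ : m) → Type₀) → (i : m) → (q : m) → (d : Eq m i q) → (c : b i) → b q
observation: normalization takes exactly 2 steps under the normal-order strategy.


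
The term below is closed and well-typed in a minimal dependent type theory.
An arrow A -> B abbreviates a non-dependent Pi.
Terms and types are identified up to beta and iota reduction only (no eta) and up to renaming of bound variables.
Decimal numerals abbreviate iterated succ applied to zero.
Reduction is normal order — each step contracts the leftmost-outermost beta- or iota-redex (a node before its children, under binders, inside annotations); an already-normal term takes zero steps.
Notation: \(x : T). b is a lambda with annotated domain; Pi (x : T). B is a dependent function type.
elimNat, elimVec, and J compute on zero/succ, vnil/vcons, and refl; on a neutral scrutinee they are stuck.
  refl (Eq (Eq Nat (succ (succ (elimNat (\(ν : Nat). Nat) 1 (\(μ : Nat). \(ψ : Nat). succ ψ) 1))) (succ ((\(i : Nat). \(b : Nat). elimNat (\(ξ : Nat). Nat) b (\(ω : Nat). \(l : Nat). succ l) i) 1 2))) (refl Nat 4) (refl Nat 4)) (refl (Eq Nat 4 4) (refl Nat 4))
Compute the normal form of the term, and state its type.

resulting normal form:
  refl (Eq (Eq Nat 4 4) (refl Nat 4) (refl Nat 4)) (refl (Eq Nat 4 4) (refl Nat 4))
type:
  Eq (Eq (Eq Nat 4 4) (refl Nat 4) (refl Nat 4)) (refl (Eq Nat 4 4) (refl Nat 4)) (refl (Eq Nat 4 4) (refl Nat 4))


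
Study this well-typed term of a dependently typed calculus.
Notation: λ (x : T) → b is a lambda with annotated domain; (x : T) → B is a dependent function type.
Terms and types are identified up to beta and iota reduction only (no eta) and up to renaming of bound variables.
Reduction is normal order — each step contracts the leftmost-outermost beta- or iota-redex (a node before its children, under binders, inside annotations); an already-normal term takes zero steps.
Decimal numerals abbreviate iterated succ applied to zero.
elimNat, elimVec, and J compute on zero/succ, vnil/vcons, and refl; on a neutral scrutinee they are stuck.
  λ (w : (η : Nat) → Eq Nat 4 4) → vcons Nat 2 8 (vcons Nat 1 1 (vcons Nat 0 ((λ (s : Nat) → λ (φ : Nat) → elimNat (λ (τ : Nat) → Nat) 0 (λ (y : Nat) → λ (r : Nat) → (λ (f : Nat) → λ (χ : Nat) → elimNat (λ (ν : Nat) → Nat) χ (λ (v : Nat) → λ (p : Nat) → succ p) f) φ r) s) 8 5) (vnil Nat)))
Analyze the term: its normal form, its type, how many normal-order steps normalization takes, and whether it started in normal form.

reduced normal form:
  λ (w : (η : Nat) → Eq Nat 4 4) → vcons Nat 2 8 (vcons Nat 1 1 (vcons Nat 0 40 (vnil Nat)))
inferred type:
  (w : (η : Nat) → Eq Nat 4 4) → Vec Nat 3
normal-order step count: 171
already normal: no
first redex: a beta-redex
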